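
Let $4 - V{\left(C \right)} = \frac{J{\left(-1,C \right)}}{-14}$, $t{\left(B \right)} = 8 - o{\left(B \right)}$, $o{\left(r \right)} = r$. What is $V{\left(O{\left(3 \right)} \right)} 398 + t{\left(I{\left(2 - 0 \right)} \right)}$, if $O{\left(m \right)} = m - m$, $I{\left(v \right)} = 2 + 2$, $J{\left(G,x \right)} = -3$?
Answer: $\frac{10575}{7} \approx 1510.7$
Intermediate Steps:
$I{\left(v \right)} = 4$
$O{\left(m \right)} = 0$
$t{\left(B \right)} = 8 - B$
$V{\left(C \right)} = \frac{53}{14}$ ($V{\left(C \right)} = 4 - - \frac{3}{-14} = 4 - \left(-3\right) \left(- \frac{1}{14}\right) = 4 - \frac{3}{14} = \frac{53}{14}$)
$V{\left(O{\left(3 \right)} \right)} 398 + t{\left(I{\left(2 - 0 \right)} \right)} = \frac{53}{14} \cdot 398 + \left(8 - 4\right) = \frac{10547}{7} + \left(8 - 4\right) = \frac{10547}{7} + 4 = \frac{10575}{7}$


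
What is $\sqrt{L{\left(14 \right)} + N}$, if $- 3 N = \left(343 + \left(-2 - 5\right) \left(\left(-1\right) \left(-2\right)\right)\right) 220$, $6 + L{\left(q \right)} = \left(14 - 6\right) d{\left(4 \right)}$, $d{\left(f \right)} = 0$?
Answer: $\frac{i \sqrt{217194}}{3} \approx 155.35 i$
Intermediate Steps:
$L{\left(q \right)} = -6$ ($L{\left(q \right)} = -6 + \left(14 - 6\right) 0 = -6 + 8 \cdot 0 = -6 + 0 = -6$)
$N = - \frac{72380}{3}$ ($N = - \frac{\left(343 + \left(-2 - 5\right) \left(\left(-1\right) \left(-2\right)\right)\right) 220}{3} = - \frac{\left(343 - 14\right) 220}{3} = - \frac{329 \cdot 220}{3} = \left(- \frac{1}{3}\right) 72380 = - \frac{72380}{3} \approx -24127.0$)
$\sqrt{L{\left(14 \right)} + N} = \sqrt{-6 - \frac{72380}{3}} = \sqrt{- \frac{72398}{3}} = \frac{i \sqrt{217194}}{3}$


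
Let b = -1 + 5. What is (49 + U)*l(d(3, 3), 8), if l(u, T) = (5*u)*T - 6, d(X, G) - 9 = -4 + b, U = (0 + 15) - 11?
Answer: 18762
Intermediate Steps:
b = 4
U = 4 (U = 15 - 11 = 4)
d(X, G) = 9 (d(X, G) = 9 + (-4 + 4) = 9 + 0 = 9)
l(u, T) = -6 + 5*T*u (l(u, T) = 5*T*u - 6 = -6 + 5*T*u)
(49 + U)*l(d(3, 3), 8) = (49 + 4)*(-6 + 5*8*9) = 53*(-6 + 360) = 53*354 = 18762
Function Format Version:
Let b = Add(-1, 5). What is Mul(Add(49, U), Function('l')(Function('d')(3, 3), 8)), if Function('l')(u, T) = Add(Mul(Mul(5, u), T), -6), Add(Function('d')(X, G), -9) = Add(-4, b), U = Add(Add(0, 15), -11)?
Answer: 18762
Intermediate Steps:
b = 4
U = 4 (U = Add(15, -11) = 4)
Function('d')(X, G) = 9 (Function('d')(X, G) = Add(9, Add(-4, 4)) = Add(9, 0) = 9)
Function('l')(u, T) = Add(-6, Mul(5, T, u)) (Function('l')(u, T) = Add(Mul(5, T, u), -6) = Add(-6, Mul(5, T, u)))
Mul(Add(49, U), Function('l')(Function('d')(3, 3), 8)) = Mul(Add(49, 4), Add(-6, Mul(5, 8, 9))) = Mul(53, Add(-6, 360)) = Mul(53, 354) = 18762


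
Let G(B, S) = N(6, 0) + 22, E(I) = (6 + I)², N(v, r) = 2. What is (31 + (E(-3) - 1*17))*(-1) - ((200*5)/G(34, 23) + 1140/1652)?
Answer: -80977/1239 ≈ -65.357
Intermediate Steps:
G(B, S) = 24 (G(B, S) = 2 + 22 = 24)
(31 + (E(-3) - 1*17))*(-1) - ((200*5)/G(34, 23) + 1140/1652) = (31 + ((6 - 3)² - 1*17))*(-1) - ((200*5)/24 + 1140/1652) = (31 + (3² - 17))*(-1) - (1000*(1/24) + 1140*(1/1652)) = (31 + (9 - 17))*(-1) - (125/3 + 285/413) = (31 - 8)*(-1) - 1*52480/1239 = 23*(-1) - 52480/1239 = -23 - 52480/1239 = -80977/1239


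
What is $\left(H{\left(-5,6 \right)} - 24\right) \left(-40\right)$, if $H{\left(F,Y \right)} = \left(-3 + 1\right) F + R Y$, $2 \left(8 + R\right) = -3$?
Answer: $2840$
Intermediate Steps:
$R = - \frac{19}{2}$ ($R = -8 + \frac{1}{2} \left(-3\right) = -8 - \frac{3}{2} = - \frac{19}{2} \approx -9.5$)
$H{\left(F,Y \right)} = - 2 F - \frac{19 Y}{2}$ ($H{\left(F,Y \right)} = \left(-3 + 1\right) F - \frac{19 Y}{2} = - 2 F - \frac{19 Y}{2}$)
$\left(H{\left(-5,6 \right)} - 24\right) \left(-40\right) = \left(\left(\left(-2\right) \left(-5\right) - 57\right) - 24\right) \left(-40\right) = \left(\left(10 - 57\right) - 24\right) \left(-40\right) = \left(-47 - 24\right) \left(-40\right) = \left(-71\right) \left(-40\right) = 2840$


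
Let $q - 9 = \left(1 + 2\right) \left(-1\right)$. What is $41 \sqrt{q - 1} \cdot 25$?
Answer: $1025 \sqrt{5} \approx 2292.0$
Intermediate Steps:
$q = 6$ ($q = 9 + \left(1 + 2\right) \left(-1\right) = 9 + 3 \left(-1\right) = 9 - 3 = 6$)
$41 \sqrt{q - 1} \cdot 25 = 41 \sqrt{6 - 1} \cdot 25 = 41 \sqrt{5} \cdot 25 = 1025 \sqrt{5}$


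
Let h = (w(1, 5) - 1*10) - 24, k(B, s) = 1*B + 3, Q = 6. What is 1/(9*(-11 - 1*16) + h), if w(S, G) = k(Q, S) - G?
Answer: -1/273 ≈ -0.0036630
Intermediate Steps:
k(B, s) = 3 + B (k(B, s) = B + 3 = 3 + B)
w(S, G) = 9 - G (w(S, G) = (3 + 6) - G = 9 - G)
h = -30 (h = ((9 - 1*5) - 1*10) - 24 = ((9 - 5) - 10) - 24 = (4 - 10) - 24 = -6 - 24 = -30)
1/(9*(-11 - 1*16) + h) = 1/(9*(-11 - 1*16) - 30) = 1/(9*(-11 - 16) - 30) = 1/(9*(-27) - 30) = 1/(-243 - 30) = 1/(-273) = -1/273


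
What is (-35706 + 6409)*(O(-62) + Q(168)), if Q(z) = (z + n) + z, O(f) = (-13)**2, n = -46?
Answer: -13447323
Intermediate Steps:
O(f) = 169
Q(z) = -46 + 2*z (Q(z) = (z - 46) + z = (-46 + z) + z = -46 + 2*z)
(-35706 + 6409)*(O(-62) + Q(168)) = (-35706 + 6409)*(169 + (-46 + 2*168)) = -29297*(169 + (-46 + 336)) = -29297*(169 + 290) = -29297*459 = -13447323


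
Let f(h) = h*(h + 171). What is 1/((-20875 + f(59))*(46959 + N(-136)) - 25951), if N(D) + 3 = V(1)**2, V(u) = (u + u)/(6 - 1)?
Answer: -5/1715203499 ≈ -2.9151e-9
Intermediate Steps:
f(h) = h*(171 + h)
V(u) = 2*u/5 (V(u) = (2*u)/5 = (2*u)*(1/5) = 2*u/5)
N(D) = -71/25 (N(D) = -3 + ((2/5)*1)**2 = -3 + (2/5)**2 = -3 + 4/25 = -71/25)
1/((-20875 + f(59))*(46959 + N(-136)) - 25951) = 1/((-20875 + 59*(171 + 59))*(46959 - 71/25) - 25951) = 1/((-20875 + 59*230)*(1173904/25) - 25951) = 1/((-20875 + 13570)*(1173904/25) - 25951) = 1/(-7305*1173904/25 - 25951) = 1/(-1715073744/5 - 25951) = 1/(-1715203499/5) = -5/1715203499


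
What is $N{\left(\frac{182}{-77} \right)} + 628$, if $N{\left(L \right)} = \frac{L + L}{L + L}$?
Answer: $629$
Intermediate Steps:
$N{\left(L \right)} = 1$ ($N{\left(L \right)} = \frac{2 L}{2 L} = 2 L \frac{1}{2 L} = 1$)
$N{\left(\frac{182}{-77} \right)} + 628 = 1 + 628 = 629$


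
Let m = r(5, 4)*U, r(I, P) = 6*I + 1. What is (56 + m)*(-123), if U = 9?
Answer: -41205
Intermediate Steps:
r(I, P) = 1 + 6*I
m = 279 (m = (1 + 6*5)*9 = (1 + 30)*9 = 31*9 = 279)
(56 + m)*(-123) = (56 + 279)*(-123) = 335*(-123) = -41205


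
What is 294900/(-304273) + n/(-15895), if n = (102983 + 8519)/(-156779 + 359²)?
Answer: -65368074265477/67463213303915 ≈ -0.96894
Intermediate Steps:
n = -55751/13949 (n = 111502/(-156779 + 128881) = 111502/(-27898) = 111502*(-1/27898) = -55751/13949 ≈ -3.9968)
294900/(-304273) + n/(-15895) = 294900/(-304273) - 55751/13949/(-15895) = 294900*(-1/304273) - 55751/13949*(-1/15895) = -294900/304273 + 55751/221719355 = -65368074265477/67463213303915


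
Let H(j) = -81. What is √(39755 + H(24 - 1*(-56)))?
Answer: √39674 ≈ 199.18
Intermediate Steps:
√(39755 + H(24 - 1*(-56))) = √(39755 - 81) = √39674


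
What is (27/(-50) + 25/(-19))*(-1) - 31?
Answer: -27687/950 ≈ -29.144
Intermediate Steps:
(27/(-50) + 25/(-19))*(-1) - 31 = (27*(-1/50) + 25*(-1/19))*(-1) - 31 = (-27/50 - 25/19)*(-1) - 31 = -1763/950*(-1) - 31 = 1763/950 - 31 = -27687/950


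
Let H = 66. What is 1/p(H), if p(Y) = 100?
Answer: 1/100 ≈ 0.010000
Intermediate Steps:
1/p(H) = 1/100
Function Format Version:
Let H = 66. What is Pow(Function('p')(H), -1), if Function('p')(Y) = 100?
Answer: Rational(1, 100) ≈ 0.010000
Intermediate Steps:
Pow(Function('p')(H), -1) = Pow(100, -1) = Rational(1, 100)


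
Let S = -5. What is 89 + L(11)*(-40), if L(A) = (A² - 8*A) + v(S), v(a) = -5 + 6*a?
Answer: 169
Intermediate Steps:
L(A) = -35 + A² - 8*A (L(A) = (A² - 8*A) + (-5 + 6*(-5)) = (A² - 8*A) + (-5 - 30) = (A² - 8*A) - 35 = -35 + A² - 8*A)
89 + L(11)*(-40) = 89 + (-35 + 11² - 8*11)*(-40) = 89 + (-35 + 121 - 88)*(-40) = 89 - 2*(-40) = 89 + 80 = 169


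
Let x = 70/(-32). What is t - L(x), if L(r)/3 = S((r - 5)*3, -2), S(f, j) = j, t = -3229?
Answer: -3223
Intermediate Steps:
x = -35/16 (x = 70*(-1/32) = -35/16 ≈ -2.1875)
L(r) = -6 (L(r) = 3*(-2) = -6)
t - L(x) = -3229 - 1*(-6) = -3229 + 6 = -3223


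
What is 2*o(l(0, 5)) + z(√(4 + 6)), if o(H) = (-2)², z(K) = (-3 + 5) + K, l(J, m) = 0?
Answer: 10 + √10 ≈ 13.162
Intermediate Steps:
z(K) = 2 + K
o(H) = 4
2*o(l(0, 5)) + z(√(4 + 6)) = 2*4 + (2 + √(4 + 6)) = 8 + (2 + √10) = 10 + √10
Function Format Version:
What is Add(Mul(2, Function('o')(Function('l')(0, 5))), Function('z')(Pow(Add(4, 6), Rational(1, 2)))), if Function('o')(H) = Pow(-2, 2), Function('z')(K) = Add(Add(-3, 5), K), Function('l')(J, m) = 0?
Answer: Add(10, Pow(10, Rational(1, 2))) ≈ 13.162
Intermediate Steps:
Function('z')(K) = Add(2, K)
Function('o')(H) = 4
Add(Mul(2, Function('o')(Function('l')(0, 5))), Function('z')(Pow(Add(4, 6), Rational(1, 2)))) = Add(Mul(2, 4), Add(2, Pow(Add(4, 6), Rational(1, 2)))) = Add(8, Add(2, Pow(10, Rational(1, 2)))) = Add(10, Pow(10, Rational(1, 2)))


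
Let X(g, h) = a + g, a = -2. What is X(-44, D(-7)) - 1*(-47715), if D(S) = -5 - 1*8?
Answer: 47669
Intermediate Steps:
D(S) = -13 (D(S) = -5 - 8 = -13)
X(g, h) = -2 + g
X(-44, D(-7)) - 1*(-47715) = (-2 - 44) - 1*(-47715) = -46 + 47715 = 47669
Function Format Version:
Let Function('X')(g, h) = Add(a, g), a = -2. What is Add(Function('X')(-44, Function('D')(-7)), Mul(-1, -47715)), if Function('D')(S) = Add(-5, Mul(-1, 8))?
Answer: 47669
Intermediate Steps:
Function('D')(S) = -13 (Function('D')(S) = Add(-5, -8) = -13)
Function('X')(g, h) = Add(-2, g)
Add(Function('X')(-44, Function('D')(-7)), Mul(-1, -47715)) = Add(Add(-2, -44), Mul(-1, -47715)) = Add(-46, 47715) = 47669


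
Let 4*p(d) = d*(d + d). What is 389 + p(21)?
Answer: 1219/2 ≈ 609.50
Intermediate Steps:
p(d) = d**2/2 (p(d) = (d*(d + d))/4 = (d*(2*d))/4 = (2*d**2)/4 = d**2/2)
389 + p(21) = 389 + (1/2)*21**2 = 389 + (1/2)*441 = 389 + 441/2 = 1219/2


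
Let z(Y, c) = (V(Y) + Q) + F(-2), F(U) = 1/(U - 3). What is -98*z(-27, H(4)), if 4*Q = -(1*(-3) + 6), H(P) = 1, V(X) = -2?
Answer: 2891/10 ≈ 289.10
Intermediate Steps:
F(U) = 1/(-3 + U)
Q = -¾ (Q = (-(1*(-3) + 6))/4 = (-(-3 + 6))/4 = (-1*3)/4 = (¼)*(-3) = -¾ ≈ -0.75000)
z(Y, c) = -59/20 (z(Y, c) = (-2 - ¾) + 1/(-3 - 2) = -11/4 + 1/(-5) = -11/4 - ⅕ = -59/20)
-98*z(-27, H(4)) = -98*(-59/20) = 2891/10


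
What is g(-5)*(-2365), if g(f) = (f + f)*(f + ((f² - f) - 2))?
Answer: 543950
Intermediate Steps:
g(f) = 2*f*(-2 + f²) (g(f) = (2*f)*(f + (-2 + f² - f)) = (2*f)*(-2 + f²) = 2*f*(-2 + f²))
g(-5)*(-2365) = (2*(-5)*(-2 + (-5)²))*(-2365) = (2*(-5)*(-2 + 25))*(-2365) = (2*(-5)*23)*(-2365) = -230*(-2365) = 543950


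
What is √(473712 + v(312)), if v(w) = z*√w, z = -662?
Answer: 2*√(118428 - 331*√78) ≈ 679.72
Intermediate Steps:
v(w) = -662*√w
√(473712 + v(312)) = √(473712 - 1324*√78)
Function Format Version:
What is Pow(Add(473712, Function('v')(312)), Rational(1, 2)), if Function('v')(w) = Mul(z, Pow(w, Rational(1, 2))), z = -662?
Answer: Mul(2, Pow(Add(118428, Mul(-331, Pow(78, Rational(1, 2)))), Rational(1, 2))) ≈ 679.72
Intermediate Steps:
Function('v')(w) = Mul(-662, Pow(w, Rational(1, 2)))
Pow(Add(473712, Function('v')(312)), Rational(1, 2)) = Pow(Add(473712, Mul(-662, Pow(312, Rational(1, 2)))), Rational(1, 2)) = Pow(Add(473712, Mul(-662, Mul(2, Pow(78, Rational(1, 2))))), Rational(1, 2)) = Pow(Add(473712, Mul(-1324, Pow(78, Rational(1, 2)))), Rational(1, 2))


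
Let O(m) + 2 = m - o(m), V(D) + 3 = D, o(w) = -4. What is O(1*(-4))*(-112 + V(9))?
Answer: 212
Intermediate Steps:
V(D) = -3 + D
O(m) = 2 + m (O(m) = -2 + (m - 1*(-4)) = -2 + (m + 4) = -2 + (4 + m) = 2 + m)
O(1*(-4))*(-112 + V(9)) = (2 + 1*(-4))*(-112 + (-3 + 9)) = (2 - 4)*(-112 + 6) = -2*(-106) = 212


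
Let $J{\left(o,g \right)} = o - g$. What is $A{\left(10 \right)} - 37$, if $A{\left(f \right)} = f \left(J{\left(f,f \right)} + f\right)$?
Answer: $63$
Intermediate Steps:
$A{\left(f \right)} = f^{2}$ ($A{\left(f \right)} = f \left(\left(f - f\right) + f\right) = f \left(0 + f\right) = f f = f^{2}$)
$A{\left(10 \right)} - 37 = 10^{2} - 37 = 100 - 37 = 63$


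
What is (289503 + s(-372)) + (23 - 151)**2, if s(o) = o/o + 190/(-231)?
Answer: 70659938/231 ≈ 3.0589e+5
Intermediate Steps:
s(o) = 41/231 (s(o) = 1 + 190*(-1/231) = 1 - 190/231 = 41/231)
(289503 + s(-372)) + (23 - 151)**2 = (289503 + 41/231) + (23 - 151)**2 = 66875234/231 + (-128)**2 = 66875234/231 + 16384 = 70659938/231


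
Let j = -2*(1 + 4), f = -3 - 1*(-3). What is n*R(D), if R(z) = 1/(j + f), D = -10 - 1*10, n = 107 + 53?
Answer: -16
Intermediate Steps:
f = 0 (f = -3 + 3 = 0)
n = 160
j = -10 (j = -2*5 = -10)
D = -20 (D = -10 - 10 = -20)
R(z) = -⅒ (R(z) = 1/(-10 + 0) = 1/(-10) = -⅒)
n*R(D) = 160*(-⅒) = -16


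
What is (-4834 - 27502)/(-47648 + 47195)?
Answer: 32336/453 ≈ 71.382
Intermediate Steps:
(-4834 - 27502)/(-47648 + 47195) = -32336/(-453) = -32336*(-1/453) = 32336/453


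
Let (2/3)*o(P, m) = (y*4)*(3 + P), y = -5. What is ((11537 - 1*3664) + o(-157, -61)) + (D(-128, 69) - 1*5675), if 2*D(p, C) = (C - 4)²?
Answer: 17861/2 ≈ 8930.5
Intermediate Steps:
o(P, m) = -90 - 30*P (o(P, m) = 3*((-5*4)*(3 + P))/2 = 3*(-20*(3 + P))/2 = 3*(-60 - 20*P)/2 = -90 - 30*P)
D(p, C) = (-4 + C)²/2 (D(p, C) = (C - 4)²/2 = (-4 + C)²/2)
((11537 - 1*3664) + o(-157, -61)) + (D(-128, 69) - 1*5675) = ((11537 - 1*3664) + (-90 - 30*(-157))) + ((-4 + 69)²/2 - 1*5675) = ((11537 - 3664) + (-90 + 4710)) + ((½)*65² - 5675) = (7873 + 4620) + ((½)*4225 - 5675) = 12493 + (4225/2 - 5675) = 12493 - 7125/2 = 17861/2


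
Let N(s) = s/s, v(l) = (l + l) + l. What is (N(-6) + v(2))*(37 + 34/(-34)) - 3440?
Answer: -3188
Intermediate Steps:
v(l) = 3*l (v(l) = 2*l + l = 3*l)
N(s) = 1
(N(-6) + v(2))*(37 + 34/(-34)) - 3440 = (1 + 3*2)*(37 + 34/(-34)) - 3440 = (1 + 6)*(37 + 34*(-1/34)) - 3440 = 7*(37 - 1) - 3440 = 7*36 - 3440 = 252 - 3440 = -3188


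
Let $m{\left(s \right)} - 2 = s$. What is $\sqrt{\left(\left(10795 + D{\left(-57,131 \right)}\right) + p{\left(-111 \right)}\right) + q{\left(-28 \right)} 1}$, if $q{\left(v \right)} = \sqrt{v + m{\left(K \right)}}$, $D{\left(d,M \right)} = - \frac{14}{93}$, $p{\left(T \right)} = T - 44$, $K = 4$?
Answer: $\frac{\sqrt{92024058 + 8649 i \sqrt{22}}}{93} \approx 103.15 + 0.022736 i$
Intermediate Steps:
$m{\left(s \right)} = 2 + s$
$p{\left(T \right)} = -44 + T$
$D{\left(d,M \right)} = - \frac{14}{93}$ ($D{\left(d,M \right)} = \left(-14\right) \frac{1}{93} = - \frac{14}{93}$)
$q{\left(v \right)} = \sqrt{6 + v}$ ($q{\left(v \right)} = \sqrt{v + \left(2 + 4\right)} = \sqrt{v + 6} = \sqrt{6 + v}$)
$\sqrt{\left(\left(10795 + D{\left(-57,131 \right)}\right) + p{\left(-111 \right)}\right) + q{\left(-28 \right)} 1} = \sqrt{\left(\left(10795 - \frac{14}{93}\right) - 155\right) + \sqrt{6 - 28} \cdot 1} = \sqrt{\left(\frac{1003921}{93} - 155\right) + \sqrt{-22} \cdot 1} = \sqrt{\frac{989506}{93} + i \sqrt{22} \cdot 1} = \sqrt{\frac{989506}{93} + i \sqrt{22}}$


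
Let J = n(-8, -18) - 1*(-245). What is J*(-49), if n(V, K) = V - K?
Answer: -12495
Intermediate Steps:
J = 255 (J = (-8 - 1*(-18)) - 1*(-245) = (-8 + 18) + 245 = 10 + 245 = 255)
J*(-49) = 255*(-49) = -12495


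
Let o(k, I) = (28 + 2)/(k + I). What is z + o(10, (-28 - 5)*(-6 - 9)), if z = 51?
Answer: 5157/101 ≈ 51.059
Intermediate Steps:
o(k, I) = 30/(I + k)
z + o(10, (-28 - 5)*(-6 - 9)) = 51 + 30/((-28 - 5)*(-6 - 9) + 10) = 51 + 30/(-33*(-15) + 10) = 51 + 30/(495 + 10) = 51 + 30/505 = 51 + 30*(1/505) = 51 + 6/101 = 5157/101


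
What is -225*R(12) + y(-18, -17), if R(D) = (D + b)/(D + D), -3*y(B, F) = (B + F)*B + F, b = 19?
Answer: -11879/24 ≈ -494.96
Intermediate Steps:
y(B, F) = -F/3 - B*(B + F)/3 (y(B, F) = -((B + F)*B + F)/3 = -(B*(B + F) + F)/3 = -(F + B*(B + F))/3 = -F/3 - B*(B + F)/3)
R(D) = (19 + D)/(2*D) (R(D) = (D + 19)/(D + D) = (19 + D)/((2*D)) = (19 + D)*(1/(2*D)) = (19 + D)/(2*D))
-225*R(12) + y(-18, -17) = -225*(19 + 12)/(2*12) + (-1/3*(-17) - 1/3*(-18)**2 - 1/3*(-18)*(-17)) = -225*31/(2*12) + (17/3 - 1/3*324 - 102) = -225*31/24 + (17/3 - 108 - 102) = -2325/8 - 613/3 = -11879/24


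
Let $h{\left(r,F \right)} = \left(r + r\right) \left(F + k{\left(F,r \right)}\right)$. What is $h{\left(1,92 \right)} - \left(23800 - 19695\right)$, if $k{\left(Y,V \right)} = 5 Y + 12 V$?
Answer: $-2977$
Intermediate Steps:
$h{\left(r,F \right)} = 2 r \left(6 F + 12 r\right)$ ($h{\left(r,F \right)} = \left(r + r\right) \left(F + \left(5 F + 12 r\right)\right) = 2 r \left(6 F + 12 r\right)$)
$h{\left(1,92 \right)} - \left(23800 - 19695\right) = 12 \cdot 1 \left(92 + 2 \cdot 1\right) - \left(23800 - 19695\right) = 12 \cdot 1 \left(92 + 2\right) - 4105 = 12 \cdot 1 \cdot 94 - 4105 = 1128 - 4105 = -2977$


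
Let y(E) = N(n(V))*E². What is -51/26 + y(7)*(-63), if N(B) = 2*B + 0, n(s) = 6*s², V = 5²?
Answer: -601965051/26 ≈ -2.3153e+7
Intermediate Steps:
V = 25
N(B) = 2*B
y(E) = 7500*E² (y(E) = (2*(6*25²))*E² = (2*(6*625))*E² = (2*3750)*E² = 7500*E²)
-51/26 + y(7)*(-63) = -51/26 + (7500*7²)*(-63) = -51*1/26 + (7500*49)*(-63) = -51/26 + 367500*(-63) = -51/26 - 23152500 = -601965051/26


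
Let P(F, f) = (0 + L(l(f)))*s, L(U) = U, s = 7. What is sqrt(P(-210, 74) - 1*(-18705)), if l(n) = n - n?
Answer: sqrt(18705) ≈ 136.77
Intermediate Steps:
l(n) = 0
P(F, f) = 0 (P(F, f) = (0 + 0)*7 = 0*7 = 0)
sqrt(P(-210, 74) - 1*(-18705)) = sqrt(0 - 1*(-18705)) = sqrt(0 + 18705) = sqrt(18705)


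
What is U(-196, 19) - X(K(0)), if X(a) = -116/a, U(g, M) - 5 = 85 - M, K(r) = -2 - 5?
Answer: 381/7 ≈ 54.429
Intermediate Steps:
K(r) = -7
U(g, M) = 90 - M (U(g, M) = 5 + (85 - M) = 90 - M)
U(-196, 19) - X(K(0)) = (90 - 1*19) - (-116)/(-7) = (90 - 19) - (-116)*(-1)/7 = 71 - 1*116/7 = 71 - 116/7 = 381/7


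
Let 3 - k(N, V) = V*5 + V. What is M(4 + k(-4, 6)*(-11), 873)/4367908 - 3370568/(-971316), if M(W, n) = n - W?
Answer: 1840352802205/530327365866 ≈ 3.4702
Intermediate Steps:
k(N, V) = 3 - 6*V (k(N, V) = 3 - (V*5 + V) = 3 - (5*V + V) = 3 - 6*V)
M(4 + k(-4, 6)*(-11), 873)/4367908 - 3370568/(-971316) = (873 - (4 + (3 - 6*6)*(-11)))/4367908 - 3370568/(-971316) = (873 - (4 + (3 - 36)*(-11)))*(1/4367908) - 3370568*(-1/971316) = (873 - (4 - 33*(-11)))*(1/4367908) + 842642/242829 = (873 - (4 + 363))*(1/4367908) + 842642/242829 = (873 - 1*367)*(1/4367908) + 842642/242829 = (873 - 367)*(1/4367908) + 842642/242829 = 506*(1/4367908) + 842642/242829 = 253/2183954 + 842642/242829 = 1840352802205/530327365866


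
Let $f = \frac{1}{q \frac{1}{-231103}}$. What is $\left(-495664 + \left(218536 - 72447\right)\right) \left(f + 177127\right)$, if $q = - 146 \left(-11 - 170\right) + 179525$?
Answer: $- \frac{12752234403938550}{205951} \approx -6.1919 \cdot 10^{10}$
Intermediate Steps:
$q = 205951$ ($q = \left(-146\right) \left(-181\right) + 179525 = 26426 + 179525 = 205951$)
$f = - \frac{231103}{205951}$ ($f = \frac{1}{205951 \frac{1}{-231103}} = \frac{1}{205951 \left(- \frac{1}{231103}\right)} = \frac{1}{- \frac{205951}{231103}} = - \frac{231103}{205951} \approx -1.1221$)
$\left(-495664 + \left(218536 - 72447\right)\right) \left(f + 177127\right) = \left(-495664 + \left(218536 - 72447\right)\right) \left(- \frac{231103}{205951} + 177127\right) = \left(-495664 + 146089\right) \frac{36479251674}{205951} = \left(-349575\right) \frac{36479251674}{205951} = - \frac{12752234403938550}{205951}$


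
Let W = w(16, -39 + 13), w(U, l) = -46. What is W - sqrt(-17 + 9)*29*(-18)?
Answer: -46 + 1044*I*sqrt(2) ≈ -46.0 + 1476.4*I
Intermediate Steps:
W = -46
W - sqrt(-17 + 9)*29*(-18) = -46 - sqrt(-17 + 9)*29*(-18) = -46 - sqrt(-8)*29*(-18) = -46 - (2*I*sqrt(2))*29*(-18) = -46 - 58*I*sqrt(2)*(-18) = -46 - (-1044)*I*sqrt(2) = -46 + 1044*I*sqrt(2)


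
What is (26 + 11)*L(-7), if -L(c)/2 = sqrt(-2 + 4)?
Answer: -74*sqrt(2) ≈ -104.65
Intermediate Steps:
L(c) = -2*sqrt(2) (L(c) = -2*sqrt(-2 + 4) = -2*sqrt(2))
(26 + 11)*L(-7) = (26 + 11)*(-2*sqrt(2)) = 37*(-2*sqrt(2)) = -74*sqrt(2)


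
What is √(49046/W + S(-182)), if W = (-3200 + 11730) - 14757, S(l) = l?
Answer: 2*I*√1840638930/6227 ≈ 13.78*I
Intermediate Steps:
W = -6227 (W = 8530 - 14757 = -6227)
√(49046/W + S(-182)) = √(49046/(-6227) - 182) = √(49046*(-1/6227) - 182) = √(-49046/6227 - 182) = √(-1182360/6227) = 2*I*√1840638930/6227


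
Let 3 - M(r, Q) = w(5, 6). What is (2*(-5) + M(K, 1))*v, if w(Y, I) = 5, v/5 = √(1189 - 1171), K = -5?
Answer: -180*√2 ≈ -254.56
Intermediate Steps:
v = 15*√2 (v = 5*√(1189 - 1171) = 5*√18 = 5*(3*√2) = 15*√2 ≈ 21.213)
M(r, Q) = -2 (M(r, Q) = 3 - 1*5 = 3 - 5 = -2)
(2*(-5) + M(K, 1))*v = (2*(-5) - 2)*(15*√2) = (-10 - 2)*(15*√2) = -180*√2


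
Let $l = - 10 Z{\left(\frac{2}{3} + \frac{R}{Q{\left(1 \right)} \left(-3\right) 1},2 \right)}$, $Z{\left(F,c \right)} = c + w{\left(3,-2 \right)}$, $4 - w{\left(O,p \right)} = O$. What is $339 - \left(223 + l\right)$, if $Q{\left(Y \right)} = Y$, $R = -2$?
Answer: $146$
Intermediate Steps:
$w{\left(O,p \right)} = 4 - O$
$Z{\left(F,c \right)} = 1 + c$ ($Z{\left(F,c \right)} = c + \left(4 - 3\right) = c + 1 = 1 + c$)
$l = -30$ ($l = - 10 \left(1 + 2\right) = \left(-10\right) 3 = -30$)
$339 - \left(223 + l\right) = 339 - 193 = 146$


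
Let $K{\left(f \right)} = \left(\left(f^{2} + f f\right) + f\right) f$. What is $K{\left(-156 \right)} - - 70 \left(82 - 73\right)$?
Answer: $-7567866$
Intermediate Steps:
$K{\left(f \right)} = f \left(f + 2 f^{2}\right)$ ($K{\left(f \right)} = \left(\left(f^{2} + f^{2}\right) + f\right) f = \left(2 f^{2} + f\right) f = \left(f + 2 f^{2}\right) f = f \left(f + 2 f^{2}\right)$)
$K{\left(-156 \right)} - - 70 \left(82 - 73\right) = \left(-156\right)^{2} \left(1 + 2 \left(-156\right)\right) - - 70 \left(82 - 73\right) = 24336 \left(1 - 312\right) - \left(-70\right) 9 = 24336 \left(-311\right) - -630 = -7568496 + 630 = -7567866$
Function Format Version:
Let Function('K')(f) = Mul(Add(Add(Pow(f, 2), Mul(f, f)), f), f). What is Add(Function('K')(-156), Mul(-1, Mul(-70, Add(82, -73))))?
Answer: -7567866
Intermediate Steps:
Function('K')(f) = Mul(f, Add(f, Mul(2, Pow(f, 2)))) (Function('K')(f) = Mul(Add(Add(Pow(f, 2), Pow(f, 2)), f), f) = Mul(Add(Mul(2, Pow(f, 2)), f), f) = Mul(Add(f, Mul(2, Pow(f, 2))), f) = Mul(f, Add(f, Mul(2, Pow(f, 2)))))
Add(Function('K')(-156), Mul(-1, Mul(-70, Add(82, -73)))) = Add(Mul(Pow(-156, 2), Add(1, Mul(2, -156))), Mul(-1, Mul(-70, Add(82, -73)))) = Add(Mul(24336, Add(1, -312)), Mul(-1, Mul(-70, 9))) = Add(Mul(24336, -311), Mul(-1, -630)) = Add(-7568496, 630) = -7567866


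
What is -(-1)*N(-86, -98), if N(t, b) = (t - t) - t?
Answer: 86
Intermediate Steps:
N(t, b) = -t (N(t, b) = 0 - t = -t)
-(-1)*N(-86, -98) = -(-1)*(-1*(-86)) = -(-1)*86 = -1*(-86) = 86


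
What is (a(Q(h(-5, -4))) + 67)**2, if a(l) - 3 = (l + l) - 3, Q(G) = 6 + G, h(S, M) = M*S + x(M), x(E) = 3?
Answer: 15625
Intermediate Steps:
h(S, M) = 3 + M*S (h(S, M) = M*S + 3 = 3 + M*S)
a(l) = 2*l (a(l) = 3 + ((l + l) - 3) = 3 + (2*l - 3) = 3 + (-3 + 2*l) = 2*l)
(a(Q(h(-5, -4))) + 67)**2 = (2*(6 + (3 - 4*(-5))) + 67)**2 = (2*(6 + (3 + 20)) + 67)**2 = (2*(6 + 23) + 67)**2 = (2*29 + 67)**2 = (58 + 67)**2 = 125**2 = 15625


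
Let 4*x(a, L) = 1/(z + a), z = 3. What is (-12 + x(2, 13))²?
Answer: 57121/400 ≈ 142.80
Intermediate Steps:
x(a, L) = 1/(4*(3 + a))
(-12 + x(2, 13))² = (-12 + 1/(4*(3 + 2)))² = (-12 + (¼)/5)² = (-12 + (¼)*(⅕))² = (-12 + 1/20)² = (-239/20)² = 57121/400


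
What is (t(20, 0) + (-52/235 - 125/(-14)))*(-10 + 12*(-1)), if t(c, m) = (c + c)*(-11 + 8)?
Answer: 4027683/1645 ≈ 2448.4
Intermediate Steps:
t(c, m) = -6*c (t(c, m) = (2*c)*(-3) = -6*c)
(t(20, 0) + (-52/235 - 125/(-14)))*(-10 + 12*(-1)) = (-6*20 + (-52/235 - 125/(-14)))*(-10 + 12*(-1)) = (-120 + (-52*1/235 - 125*(-1/14)))*(-10 - 12) = (-120 + (-52/235 + 125/14))*(-22) = (-120 + 28647/3290)*(-22) = -366153/3290*(-22) = 4027683/1645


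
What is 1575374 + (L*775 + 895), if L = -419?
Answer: 1251544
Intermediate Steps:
1575374 + (L*775 + 895) = 1575374 + (-419*775 + 895) = 1575374 + (-324725 + 895) = 1575374 - 323830 = 1251544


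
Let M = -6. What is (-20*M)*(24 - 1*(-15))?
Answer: 4680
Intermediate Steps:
(-20*M)*(24 - 1*(-15)) = (-20*(-6))*(24 - 1*(-15)) = 120*(24 + 15) = 120*39 = 4680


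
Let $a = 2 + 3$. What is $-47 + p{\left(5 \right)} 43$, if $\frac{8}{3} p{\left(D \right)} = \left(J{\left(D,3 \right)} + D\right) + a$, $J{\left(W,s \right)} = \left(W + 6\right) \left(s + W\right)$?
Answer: $\frac{6133}{4} \approx 1533.3$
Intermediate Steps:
$J{\left(W,s \right)} = \left(6 + W\right) \left(W + s\right)$
$a = 5$
$p{\left(D \right)} = \frac{69}{8} + \frac{3 D^{2}}{8} + \frac{15 D}{4}$ ($p{\left(D \right)} = \frac{3 \left(\left(\left(D^{2} + 6 D + 6 \cdot 3 + D 3\right) + D\right) + 5\right)}{8} = \frac{3 \left(\left(\left(D^{2} + 6 D + 18 + 3 D\right) + D\right) + 5\right)}{8} = \frac{3 \left(\left(\left(18 + D^{2} + 9 D\right) + D\right) + 5\right)}{8} = \frac{3 \left(\left(18 + D^{2} + 10 D\right) + 5\right)}{8} = \frac{3 \left(23 + D^{2} + 10 D\right)}{8} = \frac{69}{8} + \frac{3 D^{2}}{8} + \frac{15 D}{4}$)
$-47 + p{\left(5 \right)} 43 = -47 + \left(\frac{69}{8} + \frac{3 \cdot 5^{2}}{8} + \frac{15}{4} \cdot 5\right) 43 = -47 + \left(\frac{69}{8} + \frac{3}{8} \cdot 25 + \frac{75}{4}\right) 43 = -47 + \left(\frac{69}{8} + \frac{75}{8} + \frac{75}{4}\right) 43 = -47 + \frac{147}{4} \cdot 43 = -47 + \frac{6321}{4} = \frac{6133}{4}$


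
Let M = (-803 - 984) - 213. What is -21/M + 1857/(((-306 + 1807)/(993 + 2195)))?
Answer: 11840263521/3002000 ≈ 3944.1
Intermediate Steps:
M = -2000 (M = -1787 - 213 = -2000)
-21/M + 1857/(((-306 + 1807)/(993 + 2195))) = -21/(-2000) + 1857/(((-306 + 1807)/(993 + 2195))) = -21*(-1/2000) + 1857/((1501/3188)) = 21/2000 + 1857/((1501*(1/3188))) = 21/2000 + 1857/(1501/3188) = 21/2000 + 1857*(3188/1501) = 21/2000 + 5920116/1501 = 11840263521/3002000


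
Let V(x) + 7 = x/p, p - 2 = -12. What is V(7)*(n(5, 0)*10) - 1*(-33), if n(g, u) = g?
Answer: -352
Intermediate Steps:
p = -10 (p = 2 - 12 = -10)
V(x) = -7 - x/10 (V(x) = -7 + x/(-10) = -7 + x*(-1/10) = -7 - x/10)
V(7)*(n(5, 0)*10) - 1*(-33) = (-7 - 1/10*7)*(5*10) - 1*(-33) = (-7 - 7/10)*50 + 33 = -77/10*50 + 33 = -385 + 33 = -352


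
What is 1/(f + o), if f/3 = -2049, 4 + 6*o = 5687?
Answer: -6/31199 ≈ -0.00019231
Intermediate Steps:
o = 5683/6 (o = -⅔ + (⅙)*5687 = -⅔ + 5687/6 = 5683/6 ≈ 947.17)
f = -6147 (f = 3*(-2049) = -6147)
1/(f + o) = 1/(-6147 + 5683/6) = 1/(-31199/6) = -6/31199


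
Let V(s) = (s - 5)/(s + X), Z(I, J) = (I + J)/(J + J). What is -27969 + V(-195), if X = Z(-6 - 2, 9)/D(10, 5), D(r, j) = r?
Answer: -981647931/35099 ≈ -27968.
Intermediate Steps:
Z(I, J) = (I + J)/(2*J) (Z(I, J) = (I + J)/((2*J)) = (I + J)*(1/(2*J)) = (I + J)/(2*J))
X = 1/180 (X = ((1/2)*((-6 - 2) + 9)/9)/10 = ((1/2)*(1/9)*(-8 + 9))*(1/10) = ((1/2)*(1/9)*1)*(1/10) = (1/18)*(1/10) = 1/180 ≈ 0.0055556)
V(s) = (-5 + s)/(1/180 + s) (V(s) = (s - 5)/(s + 1/180) = (-5 + s)/(1/180 + s))
-27969 + V(-195) = -27969 + 180*(-5 - 195)/(1 + 180*(-195)) = -27969 + 180*(-200)/(1 - 35100) = -27969 + 180*(-200)/(-35099) = -27969 + 180*(-1/35099)*(-200) = -27969 + 36000/35099 = -981647931/35099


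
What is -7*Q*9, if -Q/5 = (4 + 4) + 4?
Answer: 3780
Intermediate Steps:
Q = -60 (Q = -5*((4 + 4) + 4) = -5*(8 + 4) = -5*12 = -60)
-7*Q*9 = -7*(-60)*9 = 420*9 = 3780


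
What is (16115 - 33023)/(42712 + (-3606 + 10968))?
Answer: -8454/25037 ≈ -0.33766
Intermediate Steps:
(16115 - 33023)/(42712 + (-3606 + 10968)) = -16908/(42712 + 7362) = -16908/50074 = -16908*1/50074 = -8454/25037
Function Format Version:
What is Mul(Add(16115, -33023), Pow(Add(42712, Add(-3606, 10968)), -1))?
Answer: Rational(-8454, 25037) ≈ -0.33766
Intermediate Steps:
Mul(Add(16115, -33023), Pow(Add(42712, Add(-3606, 10968)), -1)) = Mul(-16908, Pow(Add(42712, 7362), -1)) = Mul(-16908, Pow(50074, -1)) = Mul(-16908, Rational(1, 50074)) = Rational(-8454, 25037)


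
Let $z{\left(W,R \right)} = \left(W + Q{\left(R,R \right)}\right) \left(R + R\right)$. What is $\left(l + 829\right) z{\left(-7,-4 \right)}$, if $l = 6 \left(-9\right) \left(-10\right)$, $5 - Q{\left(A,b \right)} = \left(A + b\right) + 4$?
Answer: $-21904$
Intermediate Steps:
$Q{\left(A,b \right)} = 1 - A - b$ ($Q{\left(A,b \right)} = 5 - \left(\left(A + b\right) + 4\right) = 5 - \left(4 + A + b\right) = 1 - A - b$)
$z{\left(W,R \right)} = 2 R \left(1 + W - 2 R\right)$ ($z{\left(W,R \right)} = \left(W - \left(-1 + 2 R\right)\right) \left(R + R\right) = \left(W - \left(-1 + 2 R\right)\right) 2 R = \left(1 + W - 2 R\right) 2 R = 2 R \left(1 + W - 2 R\right)$)
$l = 540$ ($l = \left(-54\right) \left(-10\right) = 540$)
$\left(l + 829\right) z{\left(-7,-4 \right)} = \left(540 + 829\right) 2 \left(-4\right) \left(1 - 7 - -8\right) = 1369 \cdot 2 \left(-4\right) \left(1 - 7 + 8\right) = 1369 \cdot 2 \left(-4\right) 2 = 1369 \left(-16\right) = -21904$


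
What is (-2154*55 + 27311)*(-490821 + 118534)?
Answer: 33937310633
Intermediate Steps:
(-2154*55 + 27311)*(-490821 + 118534) = (-118470 + 27311)*(-372287) = -91159*(-372287) = 33937310633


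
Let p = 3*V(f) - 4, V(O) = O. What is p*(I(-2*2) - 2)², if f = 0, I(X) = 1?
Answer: -4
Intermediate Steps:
p = -4 (p = 3*0 - 4 = 0 - 4 = -4)
p*(I(-2*2) - 2)² = -4*(1 - 2)² = -4*(-1)² = -4*1 = -4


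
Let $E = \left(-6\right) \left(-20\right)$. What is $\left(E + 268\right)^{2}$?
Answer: $150544$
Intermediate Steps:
$E = 120$
$\left(E + 268\right)^{2} = \left(120 + 268\right)^{2} = 388^{2} = 150544$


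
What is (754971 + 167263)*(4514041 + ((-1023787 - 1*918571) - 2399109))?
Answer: 159153610316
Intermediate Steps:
(754971 + 167263)*(4514041 + ((-1023787 - 1*918571) - 2399109)) = 922234*(4514041 + ((-1023787 - 918571) - 2399109)) = 922234*(4514041 + (-1942358 - 2399109)) = 922234*(4514041 - 4341467) = 922234*172574 = 159153610316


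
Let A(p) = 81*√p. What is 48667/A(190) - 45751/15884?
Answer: -45751/15884 + 48667*√190/15390 ≈ 40.708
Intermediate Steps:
48667/A(190) - 45751/15884 = 48667/((81*√190)) - 45751/15884 = 48667*(√190/15390) - 45751*1/15884 = 48667*√190/15390 - 45751/15884 = -45751/15884 + 48667*√190/15390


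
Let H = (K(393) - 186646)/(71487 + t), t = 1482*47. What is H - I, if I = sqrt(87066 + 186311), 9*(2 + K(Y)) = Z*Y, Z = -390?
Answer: -203678/141141 - sqrt(273377) ≈ -524.30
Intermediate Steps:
t = 69654
K(Y) = -2 - 130*Y/3 (K(Y) = -2 + (-390*Y)/9 = -2 - 130*Y/3)
H = -203678/141141 (H = ((-2 - 130/3*393) - 186646)/(71487 + 69654) = ((-2 - 17030) - 186646)/141141 = (-17032 - 186646)*(1/141141) = -203678*1/141141 = -203678/141141 ≈ -1.4431)
I = sqrt(273377) ≈ 522.85
H - I = -203678/141141 - sqrt(273377)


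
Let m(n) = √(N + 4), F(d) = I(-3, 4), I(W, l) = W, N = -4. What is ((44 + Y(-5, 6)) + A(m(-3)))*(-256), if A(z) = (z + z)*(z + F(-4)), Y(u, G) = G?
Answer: -12800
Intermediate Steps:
F(d) = -3
m(n) = 0 (m(n) = √(-4 + 4) = √0 = 0)
A(z) = 2*z*(-3 + z) (A(z) = (z + z)*(z - 3) = (2*z)*(-3 + z) = 2*z*(-3 + z))
((44 + Y(-5, 6)) + A(m(-3)))*(-256) = ((44 + 6) + 2*0*(-3 + 0))*(-256) = (50 + 2*0*(-3))*(-256) = (50 + 0)*(-256) = 50*(-256) = -12800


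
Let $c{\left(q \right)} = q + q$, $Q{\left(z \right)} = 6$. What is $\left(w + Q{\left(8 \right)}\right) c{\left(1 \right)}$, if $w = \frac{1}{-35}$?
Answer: $\frac{418}{35} \approx 11.943$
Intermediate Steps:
$c{\left(q \right)} = 2 q$
$w = - \frac{1}{35} \approx -0.028571$
$\left(w + Q{\left(8 \right)}\right) c{\left(1 \right)} = \left(- \frac{1}{35} + 6\right) 2 \cdot 1 = \frac{209}{35} \cdot 2 = \frac{418}{35}$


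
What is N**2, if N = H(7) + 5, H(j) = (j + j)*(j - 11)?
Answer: 2601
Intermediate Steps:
H(j) = 2*j*(-11 + j) (H(j) = (2*j)*(-11 + j) = 2*j*(-11 + j))
N = -51 (N = 2*7*(-11 + 7) + 5 = 2*7*(-4) + 5 = -56 + 5 = -51)
N**2 = (-51)**2 = 2601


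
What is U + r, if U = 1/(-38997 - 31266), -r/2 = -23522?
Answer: 3305452571/70263 ≈ 47044.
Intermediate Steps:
r = 47044 (r = -2*(-23522) = 47044)
U = -1/70263 (U = 1/(-70263) = -1/70263 ≈ -1.4232e-5)
U + r = -1/70263 + 47044 = 3305452571/70263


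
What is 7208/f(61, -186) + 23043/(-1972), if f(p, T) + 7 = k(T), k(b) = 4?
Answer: -14283305/5916 ≈ -2414.4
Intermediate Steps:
f(p, T) = -3 (f(p, T) = -7 + 4 = -3)
7208/f(61, -186) + 23043/(-1972) = 7208/(-3) + 23043/(-1972) = 7208*(-⅓) + 23043*(-1/1972) = -7208/3 - 23043/1972 = -14283305/5916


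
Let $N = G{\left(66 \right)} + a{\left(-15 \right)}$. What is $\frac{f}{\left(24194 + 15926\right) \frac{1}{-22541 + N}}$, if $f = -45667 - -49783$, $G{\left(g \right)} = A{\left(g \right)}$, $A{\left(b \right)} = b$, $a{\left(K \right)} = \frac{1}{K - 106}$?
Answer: $- \frac{1399170402}{606815} \approx -2305.8$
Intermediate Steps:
$a{\left(K \right)} = \frac{1}{-106 + K}$
$G{\left(g \right)} = g$
$f = 4116$ ($f = -45667 + 49783 = 4116$)
$N = \frac{7985}{121}$ ($N = 66 + \frac{1}{-106 - 15} = 66 + \frac{1}{-121} = 66 - \frac{1}{121} = \frac{7985}{121} \approx 65.992$)
$\frac{f}{\left(24194 + 15926\right) \frac{1}{-22541 + N}} = \frac{4116}{\left(24194 + 15926\right) \frac{1}{-22541 + \frac{7985}{121}}} = \frac{4116}{40120 \frac{1}{- \frac{2719476}{121}}} = \frac{4116}{40120 \left(- \frac{121}{2719476}\right)} = \frac{4116}{- \frac{1213630}{679869}} = 4116 \left(- \frac{679869}{1213630}\right) = - \frac{1399170402}{606815}$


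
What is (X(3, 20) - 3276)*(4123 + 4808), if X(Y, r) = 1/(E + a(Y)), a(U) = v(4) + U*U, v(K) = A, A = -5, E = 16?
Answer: -585150189/20 ≈ -2.9258e+7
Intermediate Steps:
v(K) = -5
a(U) = -5 + U² (a(U) = -5 + U*U = -5 + U²)
X(Y, r) = 1/(11 + Y²) (X(Y, r) = 1/(16 + (-5 + Y²)) = 1/(11 + Y²))
(X(3, 20) - 3276)*(4123 + 4808) = (1/(11 + 3²) - 3276)*(4123 + 4808) = (1/(11 + 9) - 3276)*8931 = (1/20 - 3276)*8931 = -65519/20*8931 = -585150189/20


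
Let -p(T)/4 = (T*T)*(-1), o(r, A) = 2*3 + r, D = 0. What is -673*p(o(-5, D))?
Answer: -2692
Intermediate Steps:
o(r, A) = 6 + r
p(T) = 4*T² (p(T) = -4*T*T*(-1) = -4*T²*(-1) = -(-4)*T² = 4*T²)
-673*p(o(-5, D)) = -2692*(6 - 5)² = -2692*1² = -2692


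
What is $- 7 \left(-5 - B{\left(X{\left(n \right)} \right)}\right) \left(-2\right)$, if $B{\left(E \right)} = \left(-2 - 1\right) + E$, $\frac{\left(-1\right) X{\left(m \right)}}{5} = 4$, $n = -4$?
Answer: $252$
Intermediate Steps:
$X{\left(m \right)} = -20$ ($X{\left(m \right)} = \left(-5\right) 4 = -20$)
$B{\left(E \right)} = -3 + E$
$- 7 \left(-5 - B{\left(X{\left(n \right)} \right)}\right) \left(-2\right) = - 7 \left(-5 - \left(-3 - 20\right)\right) \left(-2\right) = - 7 \left(-5 - -23\right) \left(-2\right) = - 7 \left(-5 + 23\right) \left(-2\right) = \left(-7\right) 18 \left(-2\right) = \left(-126\right) \left(-2\right) = 252$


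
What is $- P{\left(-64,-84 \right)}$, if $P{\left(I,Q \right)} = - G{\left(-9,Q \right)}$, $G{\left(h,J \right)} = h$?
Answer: $-9$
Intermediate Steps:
$P{\left(I,Q \right)} = 9$ ($P{\left(I,Q \right)} = \left(-1\right) \left(-9\right) = 9$)
$- P{\left(-64,-84 \right)} = \left(-1\right) 9 = -9$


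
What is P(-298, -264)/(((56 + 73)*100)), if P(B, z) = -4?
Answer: -1/3225 ≈ -0.00031008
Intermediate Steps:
P(-298, -264)/(((56 + 73)*100)) = -4*1/(100*(56 + 73)) = -4/(129*100) = -4/12900 = -4*1/12900 = -1/3225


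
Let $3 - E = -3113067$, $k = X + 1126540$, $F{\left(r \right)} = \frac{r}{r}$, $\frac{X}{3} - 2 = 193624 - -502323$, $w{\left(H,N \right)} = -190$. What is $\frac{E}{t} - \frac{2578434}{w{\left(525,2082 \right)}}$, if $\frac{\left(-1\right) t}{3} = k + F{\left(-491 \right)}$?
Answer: $\frac{2071972536823}{152683430} \approx 13570.0$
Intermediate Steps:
$X = 2087847$ ($X = 6 + 3 \left(193624 - -502323\right) = 6 + 3 \left(193624 + 502323\right) = 6 + 3 \cdot 695947 = 6 + 2087841 = 2087847$)
$F{\left(r \right)} = 1$
$k = 3214387$ ($k = 2087847 + 1126540 = 3214387$)
$E = 3113070$ ($E = 3 - -3113067 = 3 + 3113067 = 3113070$)
$t = -9643164$ ($t = - 3 \left(3214387 + 1\right) = \left(-3\right) 3214388 = -9643164$)
$\frac{E}{t} - \frac{2578434}{w{\left(525,2082 \right)}} = \frac{3113070}{-9643164} - \frac{2578434}{-190} = 3113070 \left(- \frac{1}{9643164}\right) - - \frac{1289217}{95} = - \frac{518845}{1607194} + \frac{1289217}{95} = \frac{2071972536823}{152683430}$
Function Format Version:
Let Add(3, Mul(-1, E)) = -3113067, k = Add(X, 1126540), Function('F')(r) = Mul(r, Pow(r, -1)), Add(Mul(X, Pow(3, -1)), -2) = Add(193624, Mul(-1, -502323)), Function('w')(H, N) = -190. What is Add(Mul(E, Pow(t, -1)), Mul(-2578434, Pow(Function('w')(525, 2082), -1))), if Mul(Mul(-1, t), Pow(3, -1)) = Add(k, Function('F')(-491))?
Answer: Rational(2071972536823, 152683430) ≈ 13570.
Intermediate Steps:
X = 2087847 (X = Add(6, Mul(3, Add(193624, Mul(-1, -502323)))) = Add(6, Mul(3, Add(193624, 502323))) = Add(6, Mul(3, 695947)) = Add(6, 2087841) = 2087847)
Function('F')(r) = 1
k = 3214387 (k = Add(2087847, 1126540) = 3214387)
E = 3113070 (E = Add(3, Mul(-1, -3113067)) = Add(3, 3113067) = 3113070)
t = -9643164 (t = Mul(-3, Add(3214387, 1)) = Mul(-3, 3214388) = -9643164)
Add(Mul(E, Pow(t, -1)), Mul(-2578434, Pow(Function('w')(525, 2082), -1))) = Add(Mul(3113070, Pow(-9643164, -1)), Mul(-2578434, Pow(-190, -1))) = Add(Mul(3113070, Rational(-1, 9643164)), Mul(-2578434, Rational(-1, 190))) = Add(Rational(-518845, 1607194), Rational(1289217, 95)) = Rational(2071972536823, 152683430)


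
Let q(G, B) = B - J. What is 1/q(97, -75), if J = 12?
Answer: -1/87 ≈ -0.011494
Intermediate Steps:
q(G, B) = -12 + B (q(G, B) = B - 1*12 = B - 12 = -12 + B)
1/q(97, -75) = 1/(-12 - 75) = 1/(-87) = -1/87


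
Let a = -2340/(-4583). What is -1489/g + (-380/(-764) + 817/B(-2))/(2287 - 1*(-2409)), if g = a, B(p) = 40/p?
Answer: -6120787332631/2098830240 ≈ -2916.3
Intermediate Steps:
a = 2340/4583 (a = -2340*(-1/4583) = 2340/4583 ≈ 0.51058)
g = 2340/4583 ≈ 0.51058
-1489/g + (-380/(-764) + 817/B(-2))/(2287 - 1*(-2409)) = -1489/2340/4583 + (-380/(-764) + 817/((40/(-2))))/(2287 - 1*(-2409)) = -1489*4583/2340 + (-380*(-1/764) + 817/((40*(-½))))/(2287 + 2409) = -6824087/2340 + (95/191 + 817/(-20))/4696 = -6824087/2340 + (95/191 + 817*(-1/20))*(1/4696) = -6824087/2340 + (95/191 - 817/20)*(1/4696) = -6824087/2340 - 154147/3820*1/4696 = -6824087/2340 - 154147/17938720 = -6120787332631/2098830240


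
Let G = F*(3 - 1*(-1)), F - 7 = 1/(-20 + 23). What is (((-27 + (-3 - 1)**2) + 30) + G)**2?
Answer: 21025/9 ≈ 2336.1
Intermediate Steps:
F = 22/3 (F = 7 + 1/(-20 + 23) = 7 + 1/3 = 22/3 ≈ 7.3333)
G = 88/3 (G = 22*(3 - 1*(-1))/3 = 22*(3 + 1)/3 = (22/3)*4 = 88/3 ≈ 29.333)
(((-27 + (-3 - 1)**2) + 30) + G)**2 = (((-27 + (-3 - 1)**2) + 30) + 88/3)**2 = (((-27 + (-4)**2) + 30) + 88/3)**2 = (((-27 + 16) + 30) + 88/3)**2 = ((-11 + 30) + 88/3)**2 = (19 + 88/3)**2 = (145/3)**2 = 21025/9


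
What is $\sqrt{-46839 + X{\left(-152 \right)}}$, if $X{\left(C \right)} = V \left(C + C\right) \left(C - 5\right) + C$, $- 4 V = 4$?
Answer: $i \sqrt{94719} \approx 307.76 i$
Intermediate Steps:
$V = -1$ ($V = \left(- \frac{1}{4}\right) 4 = -1$)
$X{\left(C \right)} = C - 2 C \left(-5 + C\right)$ ($X{\left(C \right)} = - \left(C + C\right) \left(C - 5\right) + C = - 2 C \left(-5 + C\right) + C = C - 2 C \left(-5 + C\right)$)
$\sqrt{-46839 + X{\left(-152 \right)}} = \sqrt{-46839 - 152 \left(11 - -304\right)} = \sqrt{-46839 - 152 \left(11 + 304\right)} = \sqrt{-46839 - 47880} = \sqrt{-94719} = i \sqrt{94719}$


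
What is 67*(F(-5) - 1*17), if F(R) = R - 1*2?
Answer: -1608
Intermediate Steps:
F(R) = -2 + R (F(R) = R - 2 = -2 + R)
67*(F(-5) - 1*17) = 67*((-2 - 5) - 1*17) = 67*(-7 - 17) = 67*(-24) = -1608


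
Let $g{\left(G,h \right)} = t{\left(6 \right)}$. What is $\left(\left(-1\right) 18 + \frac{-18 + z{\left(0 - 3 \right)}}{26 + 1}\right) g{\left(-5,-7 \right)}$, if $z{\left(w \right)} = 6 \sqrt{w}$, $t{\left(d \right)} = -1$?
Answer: $\frac{56}{3} - \frac{2 i \sqrt{3}}{9} \approx 18.667 - 0.3849 i$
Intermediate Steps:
$g{\left(G,h \right)} = -1$
$\left(\left(-1\right) 18 + \frac{-18 + z{\left(0 - 3 \right)}}{26 + 1}\right) g{\left(-5,-7 \right)} = \left(\left(-1\right) 18 + \frac{-18 + 6 \sqrt{0 - 3}}{26 + 1}\right) \left(-1\right) = \left(-18 + \frac{-18 + 6 \sqrt{0 - 3}}{27}\right) \left(-1\right) = \left(-18 + \left(-18 + 6 \sqrt{-3}\right) \frac{1}{27}\right) \left(-1\right) = \left(-18 + \left(-18 + 6 i \sqrt{3}\right) \frac{1}{27}\right) \left(-1\right) = \left(-18 - \left(\frac{2}{3} - \frac{2 i \sqrt{3}}{9}\right)\right) \left(-1\right) = \left(- \frac{56}{3} + \frac{2 i \sqrt{3}}{9}\right) \left(-1\right) = \frac{56}{3} - \frac{2 i \sqrt{3}}{9}$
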